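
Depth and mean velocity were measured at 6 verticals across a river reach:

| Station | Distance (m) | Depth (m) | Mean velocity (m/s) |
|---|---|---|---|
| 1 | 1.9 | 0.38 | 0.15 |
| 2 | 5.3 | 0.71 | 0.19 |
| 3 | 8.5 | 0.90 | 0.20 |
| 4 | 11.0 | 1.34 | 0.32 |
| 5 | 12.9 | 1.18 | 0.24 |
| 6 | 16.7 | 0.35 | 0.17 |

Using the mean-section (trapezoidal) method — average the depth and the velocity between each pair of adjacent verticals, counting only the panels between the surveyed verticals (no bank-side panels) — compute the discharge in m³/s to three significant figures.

Panel 1-2: Δb = 3.4 m, d̄ = (0.38+0.71)/2 = 0.545, v̄ = (0.15+0.19)/2 = 0.17 → q = 3.4×0.545×0.17 = 0.3150 m³/s
Panel 2-3: Δb = 3.2 m, d̄ = (0.71+0.90)/2 = 0.805, v̄ = (0.19+0.20)/2 = 0.195 → q = 3.2×0.805×0.195 = 0.5023 m³/s
Panel 3-4: Δb = 2.5 m, d̄ = (0.90+1.34)/2 = 1.12, v̄ = (0.20+0.32)/2 = 0.26 → q = 2.5×1.12×0.26 = 0.7280 m³/s
Panel 4-5: Δb = 1.9 m, d̄ = (1.34+1.18)/2 = 1.26, v̄ = (0.32+0.24)/2 = 0.28 → q = 1.9×1.26×0.28 = 0.6703 m³/s
Panel 5-6: Δb = 3.8 m, d̄ = (1.18+0.35)/2 = 0.765, v̄ = (0.24+0.17)/2 = 0.205 → q = 3.8×0.765×0.205 = 0.5959 m³/s
Q = Σ q = 2.812 m³/s

2.81 m³/s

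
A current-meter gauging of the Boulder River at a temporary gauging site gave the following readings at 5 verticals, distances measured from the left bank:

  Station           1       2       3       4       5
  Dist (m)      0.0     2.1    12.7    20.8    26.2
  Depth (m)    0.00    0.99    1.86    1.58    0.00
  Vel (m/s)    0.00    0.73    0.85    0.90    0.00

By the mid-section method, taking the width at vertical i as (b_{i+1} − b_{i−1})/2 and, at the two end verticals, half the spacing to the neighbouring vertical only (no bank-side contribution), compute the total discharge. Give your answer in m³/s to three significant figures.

29.0 m³/s

w_2 = (12.7 − 0.0)/2 = 6.35 m; q_2 = 0.73 × 0.99 × 6.35 = 4.589 m³/s
w_3 = (20.8 − 2.1)/2 = 9.35 m; q_3 = 0.85 × 1.86 × 9.35 = 14.78 m³/s
w_4 = (26.2 − 12.7)/2 = 6.75 m; q_4 = 0.90 × 1.58 × 6.75 = 9.599 m³/s
Stations 1, 5 contribute zero (depth or velocity is 0).
Q = Σ qᵢ = 28.97 m³/s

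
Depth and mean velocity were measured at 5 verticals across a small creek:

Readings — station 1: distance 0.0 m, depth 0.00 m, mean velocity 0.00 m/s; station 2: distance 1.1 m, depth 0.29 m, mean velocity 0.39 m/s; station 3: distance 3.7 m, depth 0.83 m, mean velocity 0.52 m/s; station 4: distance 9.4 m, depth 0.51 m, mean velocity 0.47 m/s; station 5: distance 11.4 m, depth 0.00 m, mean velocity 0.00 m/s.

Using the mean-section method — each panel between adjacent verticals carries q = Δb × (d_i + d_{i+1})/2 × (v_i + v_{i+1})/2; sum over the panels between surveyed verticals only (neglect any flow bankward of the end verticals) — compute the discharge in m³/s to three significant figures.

Panel 1-2: Δb = 1.1 m, d̄ = (0.00+0.29)/2 = 0.145, v̄ = (0.00+0.39)/2 = 0.195 → q = 1.1×0.145×0.195 = 0.03110 m³/s
Panel 2-3: Δb = 2.6 m, d̄ = (0.29+0.83)/2 = 0.56, v̄ = (0.39+0.52)/2 = 0.455 → q = 2.6×0.56×0.455 = 0.6625 m³/s
Panel 3-4: Δb = 5.7 m, d̄ = (0.83+0.51)/2 = 0.67, v̄ = (0.52+0.47)/2 = 0.495 → q = 5.7×0.67×0.495 = 1.890 m³/s
Panel 4-5: Δb = 2 m, d̄ = (0.51+0.00)/2 = 0.255, v̄ = (0.47+0.00)/2 = 0.235 → q = 2×0.255×0.235 = 0.1199 m³/s
Q = Σ q = 2.704 m³/s

2.70 m³/s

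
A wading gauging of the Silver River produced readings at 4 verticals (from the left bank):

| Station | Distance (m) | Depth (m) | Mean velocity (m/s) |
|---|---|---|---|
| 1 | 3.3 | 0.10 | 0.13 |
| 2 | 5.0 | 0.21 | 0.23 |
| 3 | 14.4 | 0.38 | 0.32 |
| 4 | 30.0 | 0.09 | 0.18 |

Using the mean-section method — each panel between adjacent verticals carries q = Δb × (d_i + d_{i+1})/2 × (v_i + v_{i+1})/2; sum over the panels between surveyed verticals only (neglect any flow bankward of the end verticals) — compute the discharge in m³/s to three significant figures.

Panel 1-2: Δb = 1.7 m, d̄ = (0.10+0.21)/2 = 0.155, v̄ = (0.13+0.23)/2 = 0.18 → q = 1.7×0.155×0.18 = 0.04743 m³/s
Panel 2-3: Δb = 9.4 m, d̄ = (0.21+0.38)/2 = 0.295, v̄ = (0.23+0.32)/2 = 0.275 → q = 9.4×0.295×0.275 = 0.7626 m³/s
Panel 3-4: Δb = 15.6 m, d̄ = (0.38+0.09)/2 = 0.235, v̄ = (0.32+0.18)/2 = 0.25 → q = 15.6×0.235×0.25 = 0.9165 m³/s
Q = Σ q = 1.727 m³/s

1.73 m³/s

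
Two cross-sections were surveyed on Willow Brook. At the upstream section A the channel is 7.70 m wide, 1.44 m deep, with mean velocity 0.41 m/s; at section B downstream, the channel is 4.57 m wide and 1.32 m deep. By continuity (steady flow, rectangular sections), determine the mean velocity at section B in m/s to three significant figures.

Q = A₁V₁ = (7.70×1.44) × 0.41 = 4.546 m³/s
A₂ = 4.57 × 1.32 = 6.032 m²
V₂ = Q/A₂ = 4.546/6.032 = 0.7536 m/s

0.754 m/s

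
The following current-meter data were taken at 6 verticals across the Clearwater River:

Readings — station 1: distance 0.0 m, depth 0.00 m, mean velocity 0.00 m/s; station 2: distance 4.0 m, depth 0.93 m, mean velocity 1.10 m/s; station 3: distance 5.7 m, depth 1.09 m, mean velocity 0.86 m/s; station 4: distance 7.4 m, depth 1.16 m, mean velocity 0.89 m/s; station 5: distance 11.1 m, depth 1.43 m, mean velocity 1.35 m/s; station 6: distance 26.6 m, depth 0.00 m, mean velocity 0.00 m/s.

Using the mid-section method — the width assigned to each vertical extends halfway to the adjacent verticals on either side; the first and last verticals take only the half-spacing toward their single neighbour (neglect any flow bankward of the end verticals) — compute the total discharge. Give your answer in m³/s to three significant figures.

25.8 m³/s

w_2 = (5.7 − 0.0)/2 = 2.85 m; q_2 = 1.10 × 0.93 × 2.85 = 2.916 m³/s
w_3 = (7.4 − 4.0)/2 = 1.7 m; q_3 = 0.86 × 1.09 × 1.7 = 1.594 m³/s
w_4 = (11.1 − 5.7)/2 = 2.7 m; q_4 = 0.89 × 1.16 × 2.7 = 2.787 m³/s
w_5 = (26.6 − 7.4)/2 = 9.6 m; q_5 = 1.35 × 1.43 × 9.6 = 18.53 m³/s
Stations 1, 6 contribute zero (depth or velocity is 0).
Q = Σ qᵢ = 25.83 m³/s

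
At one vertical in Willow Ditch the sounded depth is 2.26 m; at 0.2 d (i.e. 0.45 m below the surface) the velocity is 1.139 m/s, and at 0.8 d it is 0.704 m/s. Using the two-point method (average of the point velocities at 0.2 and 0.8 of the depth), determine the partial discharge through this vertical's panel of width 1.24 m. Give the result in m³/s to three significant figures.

v̄ = (1.139 + 0.704) / 2 = 0.9215 m/s
q = v̄ × d × w = 0.9215 × 2.26 × 1.24 = 2.582 m³/s

2.58 m³/s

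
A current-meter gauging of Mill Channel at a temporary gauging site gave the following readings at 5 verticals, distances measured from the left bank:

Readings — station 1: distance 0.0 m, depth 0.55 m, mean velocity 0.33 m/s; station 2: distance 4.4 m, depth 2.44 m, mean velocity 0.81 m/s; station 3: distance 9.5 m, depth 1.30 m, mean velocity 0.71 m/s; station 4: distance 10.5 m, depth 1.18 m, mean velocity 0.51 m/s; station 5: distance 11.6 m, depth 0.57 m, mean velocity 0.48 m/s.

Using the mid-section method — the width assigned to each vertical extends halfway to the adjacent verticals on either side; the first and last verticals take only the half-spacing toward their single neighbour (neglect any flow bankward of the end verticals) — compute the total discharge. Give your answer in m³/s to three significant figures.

13.4 m³/s

w_1 = (4.4 − 0.0)/2 = 2.2 m; q_1 = 0.33 × 0.55 × 2.2 = 0.3993 m³/s
w_2 = (9.5 − 0.0)/2 = 4.75 m; q_2 = 0.81 × 2.44 × 4.75 = 9.388 m³/s
w_3 = (10.5 − 4.4)/2 = 3.05 m; q_3 = 0.71 × 1.30 × 3.05 = 2.815 m³/s
w_4 = (11.6 − 9.5)/2 = 1.05 m; q_4 = 0.51 × 1.18 × 1.05 = 0.6319 m³/s
w_5 = (11.6 − 10.5)/2 = 0.55 m; q_5 = 0.48 × 0.57 × 0.55 = 0.1505 m³/s
Q = Σ qᵢ = 13.38 m³/s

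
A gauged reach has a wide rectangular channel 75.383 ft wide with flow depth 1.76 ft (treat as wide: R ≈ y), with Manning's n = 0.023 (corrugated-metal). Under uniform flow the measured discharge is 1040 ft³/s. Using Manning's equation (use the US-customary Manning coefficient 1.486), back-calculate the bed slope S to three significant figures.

A = b·y = 75.383 × 1.76 = 132.7 ft²
Wide channel: R ≈ y = 1.76 ft
S = (Q·n / (1.486·A·R^(2/3)))² = (1040×0.023 / (1.486×132.7×1.458))² = 0.006927

0.00693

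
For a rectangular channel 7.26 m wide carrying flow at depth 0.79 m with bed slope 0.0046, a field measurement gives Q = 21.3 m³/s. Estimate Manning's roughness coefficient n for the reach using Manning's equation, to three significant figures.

0.0137

A = b·y = 7.26 × 0.79 = 5.735 m²
P = b + 2y = 7.26 + 2×0.79 = 8.840 m
R = A/P = 5.735/8.840 = 0.6488 m
n = (1/Q)·A·R^(2/3)·S^(1/2) = (1/21.3) × 5.735 × 0.7494 × 0.06782 = 0.01369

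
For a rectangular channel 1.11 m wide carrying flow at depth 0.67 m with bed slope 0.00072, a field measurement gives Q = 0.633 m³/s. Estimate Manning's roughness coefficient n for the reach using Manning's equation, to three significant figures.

0.0142

A = b·y = 1.11 × 0.67 = 0.7437 m²
P = b + 2y = 1.11 + 2×0.67 = 2.450 m
R = A/P = 0.7437/2.450 = 0.3036 m
n = (1/Q)·A·R^(2/3)·S^(1/2) = (1/0.633) × 0.7437 × 0.4517 × 0.02683 = 0.01424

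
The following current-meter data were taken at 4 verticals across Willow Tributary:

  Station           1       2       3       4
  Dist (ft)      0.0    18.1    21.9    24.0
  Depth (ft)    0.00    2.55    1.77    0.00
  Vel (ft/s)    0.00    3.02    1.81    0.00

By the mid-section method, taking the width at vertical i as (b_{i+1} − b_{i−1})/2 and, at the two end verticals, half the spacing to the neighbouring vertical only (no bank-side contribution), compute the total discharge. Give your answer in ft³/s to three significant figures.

93.8 ft³/s

w_2 = (21.9 − 0.0)/2 = 10.95 ft; q_2 = 3.02 × 2.55 × 10.95 = 84.33 ft³/s
w_3 = (24.0 − 18.1)/2 = 2.95 ft; q_3 = 1.81 × 1.77 × 2.95 = 9.451 ft³/s
Stations 1, 4 contribute zero (depth or velocity is 0).
Q = Σ qᵢ = 93.78 ft³/s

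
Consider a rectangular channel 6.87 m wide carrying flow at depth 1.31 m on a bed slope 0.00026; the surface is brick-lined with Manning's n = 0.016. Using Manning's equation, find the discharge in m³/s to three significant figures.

8.75 m³/s

A = b·y = 6.87 × 1.31 = 9.000 m²
P = b + 2y = 6.87 + 2×1.31 = 9.490 m
R = A/P = 9.000/9.490 = 0.9483 m
Q = (1/n)·A·R^(2/3)·S^(1/2) = (1/0.016) × 9.000 × 0.9483^(2/3) × 0.00026^(1/2) = 8.755 m³/s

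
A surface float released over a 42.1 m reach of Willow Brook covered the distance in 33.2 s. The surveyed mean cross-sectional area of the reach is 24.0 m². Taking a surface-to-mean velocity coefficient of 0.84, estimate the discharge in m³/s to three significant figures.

25.6 m³/s

v_surface = L / t̄ = 42.1 / 33.2 = 1.268 m/s
v_mean = 0.84 × 1.268 = 1.065 m/s
Q = A × v_mean = 24.0 × 1.065 = 25.56 m³/s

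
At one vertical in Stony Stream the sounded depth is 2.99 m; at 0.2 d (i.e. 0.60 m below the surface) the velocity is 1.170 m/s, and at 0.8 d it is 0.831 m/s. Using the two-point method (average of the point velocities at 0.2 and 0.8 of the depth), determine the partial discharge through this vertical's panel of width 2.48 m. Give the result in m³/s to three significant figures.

7.42 m³/s

v̄ = (1.170 + 0.831) / 2 = 1.001 m/s
q = v̄ × d × w = 1.001 × 2.99 × 2.48 = 7.419 m³/s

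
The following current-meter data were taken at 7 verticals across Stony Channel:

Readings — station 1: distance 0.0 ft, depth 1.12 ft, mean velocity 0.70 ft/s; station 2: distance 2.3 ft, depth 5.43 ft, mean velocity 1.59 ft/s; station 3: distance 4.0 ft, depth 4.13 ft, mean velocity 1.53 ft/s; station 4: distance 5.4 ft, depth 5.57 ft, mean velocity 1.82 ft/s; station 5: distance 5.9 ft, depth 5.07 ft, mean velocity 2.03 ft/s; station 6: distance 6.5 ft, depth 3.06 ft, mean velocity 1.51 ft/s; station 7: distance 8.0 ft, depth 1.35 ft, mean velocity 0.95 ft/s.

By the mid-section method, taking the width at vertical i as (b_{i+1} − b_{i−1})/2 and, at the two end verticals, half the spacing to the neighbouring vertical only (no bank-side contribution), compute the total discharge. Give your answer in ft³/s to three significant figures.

w_1 = (2.3 − 0.0)/2 = 1.15 ft; q_1 = 0.70 × 1.12 × 1.15 = 0.9016 ft³/s
w_2 = (4.0 − 0.0)/2 = 2 ft; q_2 = 1.59 × 5.43 × 2 = 17.27 ft³/s
w_3 = (5.4 − 2.3)/2 = 1.55 ft; q_3 = 1.53 × 4.13 × 1.55 = 9.794 ft³/s
w_4 = (5.9 − 4.0)/2 = 0.95 ft; q_4 = 1.82 × 5.57 × 0.95 = 9.631 ft³/s
w_5 = (6.5 − 5.4)/2 = 0.55 ft; q_5 = 2.03 × 5.07 × 0.55 = 5.661 ft³/s
w_6 = (8.0 − 5.9)/2 = 1.05 ft; q_6 = 1.51 × 3.06 × 1.05 = 4.852 ft³/s
w_7 = (8.0 − 6.5)/2 = 0.75 ft; q_7 = 0.95 × 1.35 × 0.75 = 0.9619 ft³/s
Q = Σ qᵢ = 49.07 ft³/s

49.1 ft³/s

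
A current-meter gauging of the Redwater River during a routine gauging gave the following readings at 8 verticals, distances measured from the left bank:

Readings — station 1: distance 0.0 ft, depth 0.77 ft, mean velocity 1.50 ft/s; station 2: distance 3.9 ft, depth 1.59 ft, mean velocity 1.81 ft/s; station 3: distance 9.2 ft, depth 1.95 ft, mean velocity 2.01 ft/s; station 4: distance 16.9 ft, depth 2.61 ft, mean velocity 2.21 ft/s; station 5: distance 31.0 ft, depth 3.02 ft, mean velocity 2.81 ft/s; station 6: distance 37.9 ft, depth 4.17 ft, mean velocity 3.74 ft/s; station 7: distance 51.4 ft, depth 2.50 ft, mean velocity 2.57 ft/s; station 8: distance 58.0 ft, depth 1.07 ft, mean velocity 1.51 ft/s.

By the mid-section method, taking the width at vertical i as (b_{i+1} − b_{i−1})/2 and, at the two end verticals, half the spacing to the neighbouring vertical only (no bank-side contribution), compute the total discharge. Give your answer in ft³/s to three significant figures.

w_1 = (3.9 − 0.0)/2 = 1.95 ft; q_1 = 1.50 × 0.77 × 1.95 = 2.252 ft³/s
w_2 = (9.2 − 0.0)/2 = 4.6 ft; q_2 = 1.81 × 1.59 × 4.6 = 13.24 ft³/s
w_3 = (16.9 − 3.9)/2 = 6.5 ft; q_3 = 2.01 × 1.95 × 6.5 = 25.48 ft³/s
w_4 = (31.0 − 9.2)/2 = 10.9 ft; q_4 = 2.21 × 2.61 × 10.9 = 62.87 ft³/s
w_5 = (37.9 − 16.9)/2 = 10.5 ft; q_5 = 2.81 × 3.02 × 10.5 = 89.11 ft³/s
w_6 = (51.4 − 31.0)/2 = 10.2 ft; q_6 = 3.74 × 4.17 × 10.2 = 159.1 ft³/s
w_7 = (58.0 − 37.9)/2 = 10.05 ft; q_7 = 2.57 × 2.50 × 10.05 = 64.57 ft³/s
w_8 = (58.0 − 51.4)/2 = 3.3 ft; q_8 = 1.51 × 1.07 × 3.3 = 5.332 ft³/s
Q = Σ qᵢ = 421.9 ft³/s

422 ft³/s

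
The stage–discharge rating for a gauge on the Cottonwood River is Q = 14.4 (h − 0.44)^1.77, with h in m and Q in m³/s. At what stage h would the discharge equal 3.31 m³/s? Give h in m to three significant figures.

0.876 m

h − h₀ = (Q/C)^(1/b) = (3.31/14.4)^(1/1.77) = 0.4358 m
h = 0.44 + 0.4358 = 0.8758 m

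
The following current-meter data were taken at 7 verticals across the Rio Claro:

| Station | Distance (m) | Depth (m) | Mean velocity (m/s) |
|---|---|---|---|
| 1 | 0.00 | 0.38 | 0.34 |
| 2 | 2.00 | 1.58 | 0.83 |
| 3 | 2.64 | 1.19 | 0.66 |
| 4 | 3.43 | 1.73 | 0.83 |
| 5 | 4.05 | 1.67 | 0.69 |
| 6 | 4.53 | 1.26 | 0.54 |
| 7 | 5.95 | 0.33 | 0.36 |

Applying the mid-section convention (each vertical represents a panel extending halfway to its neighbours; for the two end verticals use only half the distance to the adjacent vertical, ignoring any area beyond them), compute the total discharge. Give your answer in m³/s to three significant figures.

w_1 = (2.00 − 0.00)/2 = 1 m; q_1 = 0.34 × 0.38 × 1 = 0.1292 m³/s
w_2 = (2.64 − 0.00)/2 = 1.32 m; q_2 = 0.83 × 1.58 × 1.32 = 1.731 m³/s
w_3 = (3.43 − 2.00)/2 = 0.715 m; q_3 = 0.66 × 1.19 × 0.715 = 0.5616 m³/s
w_4 = (4.05 − 2.64)/2 = 0.705 m; q_4 = 0.83 × 1.73 × 0.705 = 1.012 m³/s
w_5 = (4.53 − 3.43)/2 = 0.55 m; q_5 = 0.69 × 1.67 × 0.55 = 0.6338 m³/s
w_6 = (5.95 − 4.05)/2 = 0.95 m; q_6 = 0.54 × 1.26 × 0.95 = 0.6464 m³/s
w_7 = (5.95 − 4.53)/2 = 0.71 m; q_7 = 0.36 × 0.33 × 0.71 = 0.08435 m³/s
Q = Σ qᵢ = 4.799 m³/s

4.80 m³/s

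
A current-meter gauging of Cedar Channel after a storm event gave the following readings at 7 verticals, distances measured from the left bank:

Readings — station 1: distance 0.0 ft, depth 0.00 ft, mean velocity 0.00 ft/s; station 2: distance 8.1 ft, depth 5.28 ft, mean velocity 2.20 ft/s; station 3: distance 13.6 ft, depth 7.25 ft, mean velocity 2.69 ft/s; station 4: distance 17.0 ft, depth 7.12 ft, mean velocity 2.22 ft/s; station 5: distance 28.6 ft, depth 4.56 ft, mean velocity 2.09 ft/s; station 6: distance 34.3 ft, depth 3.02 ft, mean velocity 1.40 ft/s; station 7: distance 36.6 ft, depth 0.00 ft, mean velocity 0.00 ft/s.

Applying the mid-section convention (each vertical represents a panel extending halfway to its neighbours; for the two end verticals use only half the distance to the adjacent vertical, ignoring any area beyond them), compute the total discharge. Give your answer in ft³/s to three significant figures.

w_2 = (13.6 − 0.0)/2 = 6.8 ft; q_2 = 2.20 × 5.28 × 6.8 = 78.99 ft³/s
w_3 = (17.0 − 8.1)/2 = 4.45 ft; q_3 = 2.69 × 7.25 × 4.45 = 86.79 ft³/s
w_4 = (28.6 − 13.6)/2 = 7.5 ft; q_4 = 2.22 × 7.12 × 7.5 = 118.5 ft³/s
w_5 = (34.3 − 17.0)/2 = 8.65 ft; q_5 = 2.09 × 4.56 × 8.65 = 82.44 ft³/s
w_6 = (36.6 − 28.6)/2 = 4 ft; q_6 = 1.40 × 3.02 × 4 = 16.91 ft³/s
Stations 1, 7 contribute zero (depth or velocity is 0).
Q = Σ qᵢ = 383.7 ft³/s

384 ft³/s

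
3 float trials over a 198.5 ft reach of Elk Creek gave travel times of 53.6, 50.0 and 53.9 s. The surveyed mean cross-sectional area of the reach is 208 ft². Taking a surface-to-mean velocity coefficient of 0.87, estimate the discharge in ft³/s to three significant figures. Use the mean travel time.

684 ft³/s

t̄ = (53.6 + 50.0 + 53.9) / 3 = 52.5 s
v_surface = L / t̄ = 198.5 / 52.5 = 3.781 ft/s
v_mean = 0.87 × 3.781 = 3.289 ft/s
Q = A × v_mean = 208 × 3.289 = 684.2 ft³/s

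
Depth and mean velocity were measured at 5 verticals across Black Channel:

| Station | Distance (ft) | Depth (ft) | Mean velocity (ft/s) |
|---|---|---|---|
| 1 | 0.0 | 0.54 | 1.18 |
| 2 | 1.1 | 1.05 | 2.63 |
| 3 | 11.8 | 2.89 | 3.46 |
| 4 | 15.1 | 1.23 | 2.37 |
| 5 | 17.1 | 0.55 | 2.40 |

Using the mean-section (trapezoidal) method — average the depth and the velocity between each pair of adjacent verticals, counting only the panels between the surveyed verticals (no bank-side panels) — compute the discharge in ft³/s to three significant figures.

Panel 1-2: Δb = 1.1 ft, d̄ = (0.54+1.05)/2 = 0.795, v̄ = (1.18+2.63)/2 = 1.905 → q = 1.1×0.795×1.905 = 1.666 ft³/s
Panel 2-3: Δb = 10.7 ft, d̄ = (1.05+2.89)/2 = 1.97, v̄ = (2.63+3.46)/2 = 3.045 → q = 10.7×1.97×3.045 = 64.19 ft³/s
Panel 3-4: Δb = 3.3 ft, d̄ = (2.89+1.23)/2 = 2.06, v̄ = (3.46+2.37)/2 = 2.915 → q = 3.3×2.06×2.915 = 19.82 ft³/s
Panel 4-5: Δb = 2 ft, d̄ = (1.23+0.55)/2 = 0.89, v̄ = (2.37+2.40)/2 = 2.385 → q = 2×0.89×2.385 = 4.245 ft³/s
Q = Σ q = 89.91 ft³/s

89.9 ft³/s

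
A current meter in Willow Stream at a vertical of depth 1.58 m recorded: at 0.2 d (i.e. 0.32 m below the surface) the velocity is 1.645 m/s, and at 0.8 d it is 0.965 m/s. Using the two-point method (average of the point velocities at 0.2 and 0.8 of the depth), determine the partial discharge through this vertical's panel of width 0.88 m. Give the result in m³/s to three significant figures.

v̄ = (1.645 + 0.965) / 2 = 1.305 m/s
q = v̄ × d × w = 1.305 × 1.58 × 0.88 = 1.814 m³/s

1.81 m³/s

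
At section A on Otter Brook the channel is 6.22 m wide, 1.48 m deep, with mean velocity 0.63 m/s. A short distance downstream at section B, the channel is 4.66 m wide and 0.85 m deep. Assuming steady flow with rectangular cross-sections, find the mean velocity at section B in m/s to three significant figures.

1.46 m/s

Q = A₁V₁ = (6.22×1.48) × 0.63 = 5.800 m³/s
A₂ = 4.66 × 0.85 = 3.961 m²
V₂ = Q/A₂ = 5.800/3.961 = 1.464 m/s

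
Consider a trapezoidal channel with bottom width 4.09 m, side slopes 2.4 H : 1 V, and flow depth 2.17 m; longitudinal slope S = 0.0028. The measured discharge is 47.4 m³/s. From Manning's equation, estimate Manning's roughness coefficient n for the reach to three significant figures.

0.0270

A = (b + z·y)·y = (4.09 + 2.4×2.17)×2.17 = 20.18 m²
P = b + 2y√(1+z²) = 4.09 + 2×2.17×√(1+2.4²) = 15.37 m
R = A/P = 20.18/15.37 = 1.312 m
n = (1/Q)·A·R^(2/3)·S^(1/2) = (1/47.4) × 20.18 × 1.199 × 0.05292 = 0.02700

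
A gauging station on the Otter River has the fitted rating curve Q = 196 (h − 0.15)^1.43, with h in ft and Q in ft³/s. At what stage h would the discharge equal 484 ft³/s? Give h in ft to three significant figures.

2.03 ft

h − h₀ = (Q/C)^(1/b) = (484/196)^(1/1.43) = 1.882 ft
h = 0.15 + 1.882 = 2.032 ft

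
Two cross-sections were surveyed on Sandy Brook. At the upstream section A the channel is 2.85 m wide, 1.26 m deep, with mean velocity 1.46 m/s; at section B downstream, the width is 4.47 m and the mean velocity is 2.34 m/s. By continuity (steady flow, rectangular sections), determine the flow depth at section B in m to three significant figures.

0.501 m

Q = A₁V₁ = (2.85×1.26) × 1.46 = 5.243 m³/s
d₂ = Q/(b₂ V₂) = 5.243/(4.47×2.34) = 0.5012 m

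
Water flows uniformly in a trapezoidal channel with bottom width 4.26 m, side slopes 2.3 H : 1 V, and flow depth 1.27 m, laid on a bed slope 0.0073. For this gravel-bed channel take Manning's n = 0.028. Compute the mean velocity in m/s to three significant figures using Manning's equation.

A = (b + z·y)·y = (4.26 + 2.3×1.27)×1.27 = 9.120 m²
P = b + 2y√(1+z²) = 4.26 + 2×1.27×√(1+2.3²) = 10.63 m
R = A/P = 9.120/10.63 = 0.8579 m
Q = (1/n)·A·R^(2/3)·S^(1/2) = (1/0.028) × 9.120 × 0.8579^(2/3) × 0.0073^(1/2) = 25.13 m³/s
V = Q/A = 25.13/9.120 = 2.755 m/s

2.76 m/s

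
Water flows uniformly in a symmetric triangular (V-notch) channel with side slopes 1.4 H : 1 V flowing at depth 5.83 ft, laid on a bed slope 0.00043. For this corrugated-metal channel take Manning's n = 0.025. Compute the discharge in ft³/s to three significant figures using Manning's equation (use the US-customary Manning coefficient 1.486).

A = z·y² = 1.4×5.83² = 47.58 ft²
P = 2y√(1+z²) = 2×5.83×√(1+1.4²) = 20.06 ft
R = A/P = 47.58/20.06 = 2.372 ft
Q = (1.486/n)·A·R^(2/3)·S^(1/2) = (1.486/0.025) × 47.58 × 2.372^(2/3) × 0.00043^(1/2) = 104.3 ft³/s

104 ft³/s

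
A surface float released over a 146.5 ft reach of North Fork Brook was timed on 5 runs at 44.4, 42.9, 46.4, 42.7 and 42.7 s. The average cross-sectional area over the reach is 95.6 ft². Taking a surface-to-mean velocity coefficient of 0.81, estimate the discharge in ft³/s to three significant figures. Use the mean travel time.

t̄ = (44.4 + 42.9 + 46.4 + 42.7 + 42.7) / 5 = 43.82 s
v_surface = L / t̄ = 146.5 / 43.82 = 3.343 ft/s
v_mean = 0.81 × 3.343 = 2.708 ft/s
Q = A × v_mean = 95.6 × 2.708 = 258.9 ft³/s

259 ft³/s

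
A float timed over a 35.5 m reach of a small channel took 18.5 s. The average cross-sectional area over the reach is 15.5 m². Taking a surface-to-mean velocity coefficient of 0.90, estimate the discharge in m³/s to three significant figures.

26.8 m³/s

v_surface = L / t̄ = 35.5 / 18.5 = 1.919 m/s
v_mean = 0.90 × 1.919 = 1.727 m/s
Q = A × v_mean = 15.5 × 1.727 = 26.77 m³/s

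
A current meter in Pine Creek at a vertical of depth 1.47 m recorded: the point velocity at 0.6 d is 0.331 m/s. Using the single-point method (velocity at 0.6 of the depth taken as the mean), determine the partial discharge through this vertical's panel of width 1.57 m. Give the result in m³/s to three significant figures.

0.764 m³/s

v̄ = v₀.₆ = 0.331 m/s
q = v̄ × d × w = 0.3310 × 1.47 × 1.57 = 0.7639 m³/s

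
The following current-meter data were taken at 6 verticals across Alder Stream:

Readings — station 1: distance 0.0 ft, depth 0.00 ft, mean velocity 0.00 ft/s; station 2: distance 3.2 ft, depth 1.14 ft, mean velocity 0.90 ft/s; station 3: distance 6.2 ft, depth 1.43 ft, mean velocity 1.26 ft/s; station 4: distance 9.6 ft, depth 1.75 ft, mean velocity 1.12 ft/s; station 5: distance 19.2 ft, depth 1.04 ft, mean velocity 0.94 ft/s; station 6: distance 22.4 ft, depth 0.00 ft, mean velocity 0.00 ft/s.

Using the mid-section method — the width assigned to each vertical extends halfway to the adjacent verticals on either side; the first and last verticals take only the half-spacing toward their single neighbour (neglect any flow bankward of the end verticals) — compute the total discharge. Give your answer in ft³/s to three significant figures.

w_2 = (6.2 − 0.0)/2 = 3.1 ft; q_2 = 0.90 × 1.14 × 3.1 = 3.181 ft³/s
w_3 = (9.6 − 3.2)/2 = 3.2 ft; q_3 = 1.26 × 1.43 × 3.2 = 5.766 ft³/s
w_4 = (19.2 − 6.2)/2 = 6.5 ft; q_4 = 1.12 × 1.75 × 6.5 = 12.74 ft³/s
w_5 = (22.4 − 9.6)/2 = 6.4 ft; q_5 = 0.94 × 1.04 × 6.4 = 6.257 ft³/s
Stations 1, 6 contribute zero (depth or velocity is 0).
Q = Σ qᵢ = 27.94 ft³/s

27.9 ft³/s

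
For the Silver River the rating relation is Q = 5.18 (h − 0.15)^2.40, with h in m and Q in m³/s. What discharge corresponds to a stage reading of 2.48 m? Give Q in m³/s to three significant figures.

Q = 5.18 × (2.48 − 0.15)^2.40 = 5.18 × 2.33^2.40 = 39.44 m³/s

39.4 m³/s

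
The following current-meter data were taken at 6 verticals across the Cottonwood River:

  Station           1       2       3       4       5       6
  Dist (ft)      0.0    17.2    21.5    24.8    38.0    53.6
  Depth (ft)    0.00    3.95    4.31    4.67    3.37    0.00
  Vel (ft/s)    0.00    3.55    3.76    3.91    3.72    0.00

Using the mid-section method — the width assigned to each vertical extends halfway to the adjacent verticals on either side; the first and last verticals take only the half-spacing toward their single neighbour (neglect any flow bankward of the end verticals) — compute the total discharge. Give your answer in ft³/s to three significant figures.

w_2 = (21.5 − 0.0)/2 = 10.75 ft; q_2 = 3.55 × 3.95 × 10.75 = 150.7 ft³/s
w_3 = (24.8 − 17.2)/2 = 3.8 ft; q_3 = 3.76 × 4.31 × 3.8 = 61.58 ft³/s
w_4 = (38.0 − 21.5)/2 = 8.25 ft; q_4 = 3.91 × 4.67 × 8.25 = 150.6 ft³/s
w_5 = (53.6 − 24.8)/2 = 14.4 ft; q_5 = 3.72 × 3.37 × 14.4 = 180.5 ft³/s
Stations 1, 6 contribute zero (depth or velocity is 0).
Q = Σ qᵢ = 543.5 ft³/s

543 ft³/s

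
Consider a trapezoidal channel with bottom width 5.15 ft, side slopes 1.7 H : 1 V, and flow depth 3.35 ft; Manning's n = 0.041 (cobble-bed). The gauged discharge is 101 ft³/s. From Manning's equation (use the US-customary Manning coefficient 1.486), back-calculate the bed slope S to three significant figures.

A = (b + z·y)·y = (5.15 + 1.7×3.35)×3.35 = 36.33 ft²
P = b + 2y√(1+z²) = 5.15 + 2×3.35×√(1+1.7²) = 18.36 ft
R = A/P = 36.33/18.36 = 1.978 ft
S = (Q·n / (1.486·A·R^(2/3)))² = (101×0.041 / (1.486×36.33×1.576))² = 0.002369

0.00237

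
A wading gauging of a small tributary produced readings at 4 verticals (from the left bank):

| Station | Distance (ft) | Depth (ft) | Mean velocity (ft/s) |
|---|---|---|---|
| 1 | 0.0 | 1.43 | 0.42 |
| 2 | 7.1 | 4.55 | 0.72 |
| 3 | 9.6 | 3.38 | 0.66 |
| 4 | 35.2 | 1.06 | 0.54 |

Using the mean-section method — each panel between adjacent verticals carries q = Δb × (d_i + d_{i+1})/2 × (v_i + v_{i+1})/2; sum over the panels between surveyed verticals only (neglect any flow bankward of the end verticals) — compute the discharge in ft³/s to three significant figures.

Panel 1-2: Δb = 7.1 ft, d̄ = (1.43+4.55)/2 = 2.99, v̄ = (0.42+0.72)/2 = 0.57 → q = 7.1×2.99×0.57 = 12.10 ft³/s
Panel 2-3: Δb = 2.5 ft, d̄ = (4.55+3.38)/2 = 3.965, v̄ = (0.72+0.66)/2 = 0.69 → q = 2.5×3.965×0.69 = 6.840 ft³/s
Panel 3-4: Δb = 25.6 ft, d̄ = (3.38+1.06)/2 = 2.22, v̄ = (0.66+0.54)/2 = 0.6 → q = 25.6×2.22×0.6 = 34.10 ft³/s
Q = Σ q = 53.04 ft³/s

53.0 ft³/s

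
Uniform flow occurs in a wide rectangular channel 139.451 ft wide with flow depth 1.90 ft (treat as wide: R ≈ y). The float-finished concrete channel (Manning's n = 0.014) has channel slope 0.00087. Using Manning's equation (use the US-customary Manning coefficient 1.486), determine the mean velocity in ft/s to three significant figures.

4.80 ft/s

A = b·y = 139.451 × 1.90 = 265.0 ft²
Wide channel: R ≈ y = 1.90 ft
Q = (1.486/n)·A·R^(2/3)·S^(1/2) = (1.486/0.014) × 265.0 × 1.900^(2/3) × 0.00087^(1/2) = 1273 ft³/s
V = Q/A = 1273/265.0 = 4.803 ft/s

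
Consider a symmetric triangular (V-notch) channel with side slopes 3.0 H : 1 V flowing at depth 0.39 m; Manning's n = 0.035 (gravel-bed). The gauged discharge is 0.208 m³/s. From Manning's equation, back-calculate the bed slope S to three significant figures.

0.00241

A = z·y² = 3.0×0.39² = 0.4563 m²
P = 2y√(1+z²) = 2×0.39×√(1+3.0²) = 2.467 m
R = A/P = 0.4563/2.467 = 0.1850 m
S = (Q·n / (1·A·R^(2/3)))² = (0.208×0.035 / (1×0.4563×0.3247))² = 0.002415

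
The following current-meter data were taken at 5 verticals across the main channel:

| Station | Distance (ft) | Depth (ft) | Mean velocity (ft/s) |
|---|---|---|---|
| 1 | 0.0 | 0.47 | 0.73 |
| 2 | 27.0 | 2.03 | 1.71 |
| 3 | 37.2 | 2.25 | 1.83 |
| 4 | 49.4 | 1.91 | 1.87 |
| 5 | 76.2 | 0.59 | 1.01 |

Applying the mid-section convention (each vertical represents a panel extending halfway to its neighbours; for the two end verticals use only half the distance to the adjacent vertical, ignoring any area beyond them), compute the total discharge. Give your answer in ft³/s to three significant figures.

193 ft³/s

w_1 = (27.0 − 0.0)/2 = 13.5 ft; q_1 = 0.73 × 0.47 × 13.5 = 4.632 ft³/s
w_2 = (37.2 − 0.0)/2 = 18.6 ft; q_2 = 1.71 × 2.03 × 18.6 = 64.57 ft³/s
w_3 = (49.4 − 27.0)/2 = 11.2 ft; q_3 = 1.83 × 2.25 × 11.2 = 46.12 ft³/s
w_4 = (76.2 − 37.2)/2 = 19.5 ft; q_4 = 1.87 × 1.91 × 19.5 = 69.65 ft³/s
w_5 = (76.2 − 49.4)/2 = 13.4 ft; q_5 = 1.01 × 0.59 × 13.4 = 7.985 ft³/s
Q = Σ qᵢ = 192.9 ft³/s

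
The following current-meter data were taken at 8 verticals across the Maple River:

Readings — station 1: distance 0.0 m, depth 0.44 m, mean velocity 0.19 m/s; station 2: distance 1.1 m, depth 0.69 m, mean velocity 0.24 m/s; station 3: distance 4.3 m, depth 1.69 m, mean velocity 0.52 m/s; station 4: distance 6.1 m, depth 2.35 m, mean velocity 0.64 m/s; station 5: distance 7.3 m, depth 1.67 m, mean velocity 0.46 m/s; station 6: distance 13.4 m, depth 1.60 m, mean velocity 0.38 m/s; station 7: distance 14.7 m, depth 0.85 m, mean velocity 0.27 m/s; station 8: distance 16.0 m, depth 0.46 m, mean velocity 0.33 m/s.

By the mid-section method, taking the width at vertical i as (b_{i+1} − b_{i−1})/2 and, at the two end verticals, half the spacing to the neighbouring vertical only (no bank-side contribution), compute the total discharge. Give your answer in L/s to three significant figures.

w_1 = (1.1 − 0.0)/2 = 0.55 m; q_1 = 0.19 × 0.44 × 0.55 = 0.04598 m³/s
w_2 = (4.3 − 0.0)/2 = 2.15 m; q_2 = 0.24 × 0.69 × 2.15 = 0.3560 m³/s
w_3 = (6.1 − 1.1)/2 = 2.5 m; q_3 = 0.52 × 1.69 × 2.5 = 2.197 m³/s
w_4 = (7.3 − 4.3)/2 = 1.5 m; q_4 = 0.64 × 2.35 × 1.5 = 2.256 m³/s
w_5 = (13.4 − 6.1)/2 = 3.65 m; q_5 = 0.46 × 1.67 × 3.65 = 2.804 m³/s
w_6 = (14.7 − 7.3)/2 = 3.7 m; q_6 = 0.38 × 1.60 × 3.7 = 2.250 m³/s
w_7 = (16.0 − 13.4)/2 = 1.3 m; q_7 = 0.27 × 0.85 × 1.3 = 0.2984 m³/s
w_8 = (16.0 − 14.7)/2 = 0.65 m; q_8 = 0.33 × 0.46 × 0.65 = 0.09867 m³/s
Q = Σ qᵢ = 10.31 m³/s
= 10.31 × 1000 = 10310 L/s

10300 L/s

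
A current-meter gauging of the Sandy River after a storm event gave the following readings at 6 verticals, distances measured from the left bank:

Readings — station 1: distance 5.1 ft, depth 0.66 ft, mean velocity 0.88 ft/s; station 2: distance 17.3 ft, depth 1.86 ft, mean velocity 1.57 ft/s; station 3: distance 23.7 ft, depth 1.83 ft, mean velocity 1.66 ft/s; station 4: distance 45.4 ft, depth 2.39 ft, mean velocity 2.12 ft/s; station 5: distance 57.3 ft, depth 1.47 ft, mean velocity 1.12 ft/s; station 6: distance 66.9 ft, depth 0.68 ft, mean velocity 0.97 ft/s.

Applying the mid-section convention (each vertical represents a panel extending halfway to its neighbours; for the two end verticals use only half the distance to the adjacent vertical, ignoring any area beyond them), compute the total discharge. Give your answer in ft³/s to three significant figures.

w_1 = (17.3 − 5.1)/2 = 6.1 ft; q_1 = 0.88 × 0.66 × 6.1 = 3.543 ft³/s
w_2 = (23.7 − 5.1)/2 = 9.3 ft; q_2 = 1.57 × 1.86 × 9.3 = 27.16 ft³/s
w_3 = (45.4 − 17.3)/2 = 14.05 ft; q_3 = 1.66 × 1.83 × 14.05 = 42.68 ft³/s
w_4 = (57.3 − 23.7)/2 = 16.8 ft; q_4 = 2.12 × 2.39 × 16.8 = 85.12 ft³/s
w_5 = (66.9 − 45.4)/2 = 10.75 ft; q_5 = 1.12 × 1.47 × 10.75 = 17.70 ft³/s
w_6 = (66.9 − 57.3)/2 = 4.8 ft; q_6 = 0.97 × 0.68 × 4.8 = 3.166 ft³/s
Q = Σ qᵢ = 179.4 ft³/s

179 ft³/s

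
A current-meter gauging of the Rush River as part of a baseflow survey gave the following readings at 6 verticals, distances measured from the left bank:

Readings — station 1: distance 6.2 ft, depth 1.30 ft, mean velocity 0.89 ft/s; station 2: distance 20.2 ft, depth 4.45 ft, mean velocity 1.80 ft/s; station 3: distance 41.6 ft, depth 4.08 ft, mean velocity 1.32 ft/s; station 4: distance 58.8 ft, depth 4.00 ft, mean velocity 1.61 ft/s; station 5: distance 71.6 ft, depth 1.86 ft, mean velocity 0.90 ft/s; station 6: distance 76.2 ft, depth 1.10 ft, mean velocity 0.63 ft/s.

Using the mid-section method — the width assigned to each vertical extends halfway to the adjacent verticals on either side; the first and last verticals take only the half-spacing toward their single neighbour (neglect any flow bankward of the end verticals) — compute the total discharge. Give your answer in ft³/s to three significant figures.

w_1 = (20.2 − 6.2)/2 = 7 ft; q_1 = 0.89 × 1.30 × 7 = 8.099 ft³/s
w_2 = (41.6 − 6.2)/2 = 17.7 ft; q_2 = 1.80 × 4.45 × 17.7 = 141.8 ft³/s
w_3 = (58.8 − 20.2)/2 = 19.3 ft; q_3 = 1.32 × 4.08 × 19.3 = 103.9 ft³/s
w_4 = (71.6 − 41.6)/2 = 15 ft; q_4 = 1.61 × 4.00 × 15 = 96.60 ft³/s
w_5 = (76.2 − 58.8)/2 = 8.7 ft; q_5 = 0.90 × 1.86 × 8.7 = 14.56 ft³/s
w_6 = (76.2 − 71.6)/2 = 2.3 ft; q_6 = 0.63 × 1.10 × 2.3 = 1.594 ft³/s
Q = Σ qᵢ = 366.6 ft³/s

367 ft³/s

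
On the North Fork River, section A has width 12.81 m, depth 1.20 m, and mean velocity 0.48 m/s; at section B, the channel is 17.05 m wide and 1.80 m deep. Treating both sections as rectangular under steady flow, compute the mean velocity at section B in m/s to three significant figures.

Q = A₁V₁ = (12.81×1.20) × 0.48 = 7.379 m³/s
A₂ = 17.05 × 1.80 = 30.69 m²
V₂ = Q/A₂ = 7.379/30.69 = 0.2404 m/s

0.240 m/s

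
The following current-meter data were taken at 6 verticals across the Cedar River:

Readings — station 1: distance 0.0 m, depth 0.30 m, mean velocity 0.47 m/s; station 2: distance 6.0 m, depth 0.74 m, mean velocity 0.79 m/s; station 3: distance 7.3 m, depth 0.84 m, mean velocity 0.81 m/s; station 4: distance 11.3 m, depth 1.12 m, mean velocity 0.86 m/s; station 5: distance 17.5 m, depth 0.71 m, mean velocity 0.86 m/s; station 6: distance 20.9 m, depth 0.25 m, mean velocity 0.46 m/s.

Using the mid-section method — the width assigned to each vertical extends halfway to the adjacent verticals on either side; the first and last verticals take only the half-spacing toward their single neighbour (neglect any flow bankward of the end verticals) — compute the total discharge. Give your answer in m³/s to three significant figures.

12.4 m³/s

w_1 = (6.0 − 0.0)/2 = 3 m; q_1 = 0.47 × 0.30 × 3 = 0.4230 m³/s
w_2 = (7.3 − 0.0)/2 = 3.65 m; q_2 = 0.79 × 0.74 × 3.65 = 2.134 m³/s
w_3 = (11.3 − 6.0)/2 = 2.65 m; q_3 = 0.81 × 0.84 × 2.65 = 1.803 m³/s
w_4 = (17.5 − 7.3)/2 = 5.1 m; q_4 = 0.86 × 1.12 × 5.1 = 4.912 m³/s
w_5 = (20.9 − 11.3)/2 = 4.8 m; q_5 = 0.86 × 0.71 × 4.8 = 2.931 m³/s
w_6 = (20.9 − 17.5)/2 = 1.7 m; q_6 = 0.46 × 0.25 × 1.7 = 0.1955 m³/s
Q = Σ qᵢ = 12.40 m³/s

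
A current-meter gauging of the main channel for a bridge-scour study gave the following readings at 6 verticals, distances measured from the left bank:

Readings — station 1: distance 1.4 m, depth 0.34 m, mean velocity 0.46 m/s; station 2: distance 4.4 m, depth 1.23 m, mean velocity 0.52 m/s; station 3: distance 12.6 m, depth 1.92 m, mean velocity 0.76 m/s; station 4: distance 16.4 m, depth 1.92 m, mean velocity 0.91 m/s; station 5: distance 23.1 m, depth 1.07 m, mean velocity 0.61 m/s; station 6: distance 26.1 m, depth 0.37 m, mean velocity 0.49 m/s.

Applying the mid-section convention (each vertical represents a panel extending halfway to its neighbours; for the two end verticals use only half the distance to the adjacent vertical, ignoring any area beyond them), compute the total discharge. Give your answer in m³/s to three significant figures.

w_1 = (4.4 − 1.4)/2 = 1.5 m; q_1 = 0.46 × 0.34 × 1.5 = 0.2346 m³/s
w_2 = (12.6 − 1.4)/2 = 5.6 m; q_2 = 0.52 × 1.23 × 5.6 = 3.582 m³/s
w_3 = (16.4 − 4.4)/2 = 6 m; q_3 = 0.76 × 1.92 × 6 = 8.755 m³/s
w_4 = (23.1 − 12.6)/2 = 5.25 m; q_4 = 0.91 × 1.92 × 5.25 = 9.173 m³/s
w_5 = (26.1 − 16.4)/2 = 4.85 m; q_5 = 0.61 × 1.07 × 4.85 = 3.166 m³/s
w_6 = (26.1 − 23.1)/2 = 1.5 m; q_6 = 0.49 × 0.37 × 1.5 = 0.2720 m³/s
Q = Σ qᵢ = 25.18 m³/s

25.2 m³/s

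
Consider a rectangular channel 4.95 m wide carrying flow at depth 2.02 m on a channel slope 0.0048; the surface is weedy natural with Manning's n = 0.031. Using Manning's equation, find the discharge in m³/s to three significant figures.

A = b·y = 4.95 × 2.02 = 9.999 m²
P = b + 2y = 4.95 + 2×2.02 = 8.990 m
R = A/P = 9.999/8.990 = 1.112 m
Q = (1/n)·A·R^(2/3)·S^(1/2) = (1/0.031) × 9.999 × 1.112^(2/3) × 0.0048^(1/2) = 23.99 m³/s

24.0 m³/s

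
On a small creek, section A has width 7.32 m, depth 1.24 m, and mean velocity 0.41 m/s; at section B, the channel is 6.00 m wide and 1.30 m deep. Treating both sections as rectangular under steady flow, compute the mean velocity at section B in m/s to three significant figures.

0.477 m/s

Q = A₁V₁ = (7.32×1.24) × 0.41 = 3.721 m³/s
A₂ = 6.00 × 1.30 = 7.800 m²
V₂ = Q/A₂ = 3.721/7.800 = 0.4771 m/s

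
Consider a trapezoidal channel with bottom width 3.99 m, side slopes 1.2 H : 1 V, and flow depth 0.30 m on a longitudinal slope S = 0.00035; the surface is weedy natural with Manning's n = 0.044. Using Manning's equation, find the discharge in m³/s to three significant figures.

A = (b + z·y)·y = (3.99 + 1.2×0.30)×0.30 = 1.305 m²
P = b + 2y√(1+z²) = 3.99 + 2×0.30×√(1+1.2²) = 4.927 m
R = A/P = 1.305/4.927 = 0.2649 m
Q = (1/n)·A·R^(2/3)·S^(1/2) = (1/0.044) × 1.305 × 0.2649^(2/3) × 0.00035^(1/2) = 0.2288 m³/s

0.229 m³/s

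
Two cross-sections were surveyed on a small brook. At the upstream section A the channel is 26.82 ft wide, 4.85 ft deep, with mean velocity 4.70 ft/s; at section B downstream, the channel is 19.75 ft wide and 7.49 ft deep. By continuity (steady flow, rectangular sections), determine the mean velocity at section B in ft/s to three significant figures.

4.13 ft/s

Q = A₁V₁ = (26.82×4.85) × 4.70 = 611.4 ft³/s
A₂ = 19.75 × 7.49 = 147.9 ft²
V₂ = Q/A₂ = 611.4/147.9 = 4.133 ft/s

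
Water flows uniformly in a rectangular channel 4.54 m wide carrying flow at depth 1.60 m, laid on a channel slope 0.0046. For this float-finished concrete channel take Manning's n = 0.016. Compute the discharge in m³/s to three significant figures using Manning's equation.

29.5 m³/s

A = b·y = 4.54 × 1.60 = 7.264 m²
P = b + 2y = 4.54 + 2×1.60 = 7.740 m
R = A/P = 7.264/7.740 = 0.9385 m
Q = (1/n)·A·R^(2/3)·S^(1/2) = (1/0.016) × 7.264 × 0.9385^(2/3) × 0.0046^(1/2) = 29.52 m³/s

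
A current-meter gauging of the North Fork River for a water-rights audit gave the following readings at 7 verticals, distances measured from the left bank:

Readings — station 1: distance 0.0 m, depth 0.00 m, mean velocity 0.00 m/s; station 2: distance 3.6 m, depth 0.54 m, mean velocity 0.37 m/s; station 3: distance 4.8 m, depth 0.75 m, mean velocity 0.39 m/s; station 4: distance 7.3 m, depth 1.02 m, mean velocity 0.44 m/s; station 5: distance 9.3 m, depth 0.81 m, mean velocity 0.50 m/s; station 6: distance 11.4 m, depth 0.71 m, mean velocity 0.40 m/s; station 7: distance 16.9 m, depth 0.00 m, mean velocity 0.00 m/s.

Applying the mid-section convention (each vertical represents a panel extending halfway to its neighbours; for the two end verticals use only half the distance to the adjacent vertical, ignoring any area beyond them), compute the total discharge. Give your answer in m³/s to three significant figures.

w_2 = (4.8 − 0.0)/2 = 2.4 m; q_2 = 0.37 × 0.54 × 2.4 = 0.4795 m³/s
w_3 = (7.3 − 3.6)/2 = 1.85 m; q_3 = 0.39 × 0.75 × 1.85 = 0.5411 m³/s
w_4 = (9.3 − 4.8)/2 = 2.25 m; q_4 = 0.44 × 1.02 × 2.25 = 1.010 m³/s
w_5 = (11.4 − 7.3)/2 = 2.05 m; q_5 = 0.50 × 0.81 × 2.05 = 0.8303 m³/s
w_6 = (16.9 − 9.3)/2 = 3.8 m; q_6 = 0.40 × 0.71 × 3.8 = 1.079 m³/s
Stations 1, 7 contribute zero (depth or velocity is 0).
Q = Σ qᵢ = 3.940 m³/s

3.94 m³/s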